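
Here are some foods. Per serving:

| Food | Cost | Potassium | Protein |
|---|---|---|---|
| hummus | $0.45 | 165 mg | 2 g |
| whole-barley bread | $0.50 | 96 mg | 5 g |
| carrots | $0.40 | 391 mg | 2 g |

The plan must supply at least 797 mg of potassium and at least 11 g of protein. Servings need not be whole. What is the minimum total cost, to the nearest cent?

The cheapest plan sits at a corner of the feasible region — with two constraints it uses at most two foods.
hummus only: max(797/165, 11/2) = 5.5 servings → $2.48.
whole-barley bread only: max(797/96, 11/5) = 8.302 servings → $4.15.
carrots only: max(797/391, 11/2) = 5.5 servings → $2.20.
hummus + whole-barley bread with both tight: 4.627 servings and 0.3491 servings → $2.26.
hummus + carrots with both targets exact would need a negative amount; discard.
whole-barley bread + carrots with both tight: 1.535 servings and 1.661 servings → $1.43.
Cheapest feasible corner: $1.43.

$1.43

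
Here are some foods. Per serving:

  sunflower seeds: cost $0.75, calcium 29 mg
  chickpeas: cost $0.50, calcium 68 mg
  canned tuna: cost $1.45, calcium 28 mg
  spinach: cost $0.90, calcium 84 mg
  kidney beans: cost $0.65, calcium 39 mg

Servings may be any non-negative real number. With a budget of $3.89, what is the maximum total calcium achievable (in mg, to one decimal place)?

Calcium per dollar: chickpeas 136, spinach 93.33, kidney beans 60, sunflower seeds 38.67, canned tuna 19.31.
With no serving limits, spend the whole cost allowance on chickpeas: $3.89 / $0.50 × 68 mg = 529.0 mg.

529.0 mg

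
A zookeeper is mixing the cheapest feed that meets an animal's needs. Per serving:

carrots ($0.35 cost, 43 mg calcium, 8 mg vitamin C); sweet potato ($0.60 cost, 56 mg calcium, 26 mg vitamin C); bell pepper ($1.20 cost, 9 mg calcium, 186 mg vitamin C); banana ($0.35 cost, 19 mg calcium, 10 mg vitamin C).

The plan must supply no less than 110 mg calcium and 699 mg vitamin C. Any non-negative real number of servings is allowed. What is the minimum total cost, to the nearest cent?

$5.04

The cheapest plan sits at a corner of the feasible region — with two constraints it uses at most two foods.
carrots only: max(110/43, 699/8) = 87.38 servings → $30.58.
sweet potato only: max(110/56, 699/26) = 26.88 servings → $16.13.
bell pepper only: max(110/9, 699/186) = 12.22 servings → $14.67.
banana only: max(110/19, 699/10) = 69.9 servings → $24.46.
carrots + sweet potato: the both-tight solution has a negative serving — not a feasible corner.
carrots + bell pepper with both tight: 1.788 servings and 3.681 servings → $5.04.
carrots + banana: the both-tight solution has a negative serving — not a feasible corner.
sweet potato + bell pepper with both tight: 1.392 servings and 3.564 servings → $5.11.
sweet potato + banana: the both-tight solution has a negative serving — not a feasible corner.
bell pepper + banana with both tight: 3.537 servings and 4.114 servings → $5.68.
So the least-cost plan costs $5.04.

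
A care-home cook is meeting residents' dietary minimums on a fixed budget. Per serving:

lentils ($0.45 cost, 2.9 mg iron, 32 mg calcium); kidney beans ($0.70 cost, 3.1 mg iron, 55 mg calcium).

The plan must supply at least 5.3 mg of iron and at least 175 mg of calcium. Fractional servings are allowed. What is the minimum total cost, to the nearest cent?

$2.23

lentils only: max(5.3/2.9, 175/32) = 5.469 servings → $2.46.
kidney beans only: max(5.3/3.1, 175/55) = 3.182 servings → $2.23.
lentils + kidney beans with both targets exact would need a negative amount; discard.
So the least-cost plan costs $2.23.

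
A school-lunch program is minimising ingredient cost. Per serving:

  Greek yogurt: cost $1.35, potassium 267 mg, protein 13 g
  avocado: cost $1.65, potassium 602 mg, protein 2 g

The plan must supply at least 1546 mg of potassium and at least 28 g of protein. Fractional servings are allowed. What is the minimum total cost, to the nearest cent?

$5.40

Greek yogurt only: max(1546/267, 28/13) = 5.79 servings → $7.82.
avocado only: max(1546/602, 28/2) = 14 servings → $23.10.
Greek yogurt + avocado with both tight: 1.888 servings and 1.731 servings → $5.40.
The minimum over all feasible corners is $5.40.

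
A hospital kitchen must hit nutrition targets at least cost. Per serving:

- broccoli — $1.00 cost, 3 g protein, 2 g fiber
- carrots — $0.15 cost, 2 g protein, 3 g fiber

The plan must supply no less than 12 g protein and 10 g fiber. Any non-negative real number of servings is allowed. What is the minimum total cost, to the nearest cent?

Two binding constraints pin down two serving amounts, so the optimal mix uses at most two foods. The candidates are each food alone (scaled to the tighter of protein/fiber) and each pair with both constraints tight.
broccoli only: max(12/3, 10/2) = 5 servings → $5.00.
carrots only: max(12/2, 10/3) = 6 servings → $0.90.
broccoli + carrots with both tight: 3.2 servings and 1.2 servings → $3.38.
Cheapest feasible corner: $0.90.

$0.90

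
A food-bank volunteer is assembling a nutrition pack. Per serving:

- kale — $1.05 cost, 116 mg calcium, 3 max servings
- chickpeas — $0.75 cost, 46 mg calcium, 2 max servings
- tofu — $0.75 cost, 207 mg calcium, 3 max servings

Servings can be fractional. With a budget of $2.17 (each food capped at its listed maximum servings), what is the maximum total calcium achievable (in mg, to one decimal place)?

598.9 mg

Calcium per dollar: tofu 276, kale 110.5, chickpeas 61.33.
Take 2.893 servings of tofu: spends $2.17, +598.9 mg calcium (running total 598.9 mg).
Filling greedily by calcium-per-dollar is optimal for one linear limit, giving 598.9 mg.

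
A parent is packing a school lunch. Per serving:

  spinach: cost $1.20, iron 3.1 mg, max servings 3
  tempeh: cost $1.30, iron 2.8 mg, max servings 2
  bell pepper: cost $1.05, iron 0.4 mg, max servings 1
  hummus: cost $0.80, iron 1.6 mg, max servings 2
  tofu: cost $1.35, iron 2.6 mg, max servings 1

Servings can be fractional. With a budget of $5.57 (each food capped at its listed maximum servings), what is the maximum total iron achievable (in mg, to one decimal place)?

Iron per dollar: spinach 2.583, tempeh 2.154, hummus 2, tofu 1.926, bell pepper 0.381.
Take 3 servings of spinach: spends $3.60, +9.3 mg iron (running total 9.3 mg).
Take 1.515 servings of tempeh: spends $1.97, +4.2 mg iron (running total 13.5 mg).
Filling greedily by iron-per-dollar is optimal for one linear limit, giving 13.5 mg.

13.5 mg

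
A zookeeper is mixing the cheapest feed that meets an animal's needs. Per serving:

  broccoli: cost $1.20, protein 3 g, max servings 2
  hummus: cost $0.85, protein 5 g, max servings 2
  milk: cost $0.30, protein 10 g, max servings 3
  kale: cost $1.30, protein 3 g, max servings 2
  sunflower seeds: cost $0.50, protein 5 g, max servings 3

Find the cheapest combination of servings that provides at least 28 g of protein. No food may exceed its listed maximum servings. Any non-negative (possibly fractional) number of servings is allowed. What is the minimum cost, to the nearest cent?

Cost per g of protein: milk $0.0300, sunflower seeds $0.1000, hummus $0.1700, broccoli $0.4000, kale $0.4333.
Take 2.8 servings of milk: +28.0 g protein for $0.84 (total $0.84, still need 0.0 g).
Filling from the cheapest source first is optimal under one linear minimum: $0.84.

$0.84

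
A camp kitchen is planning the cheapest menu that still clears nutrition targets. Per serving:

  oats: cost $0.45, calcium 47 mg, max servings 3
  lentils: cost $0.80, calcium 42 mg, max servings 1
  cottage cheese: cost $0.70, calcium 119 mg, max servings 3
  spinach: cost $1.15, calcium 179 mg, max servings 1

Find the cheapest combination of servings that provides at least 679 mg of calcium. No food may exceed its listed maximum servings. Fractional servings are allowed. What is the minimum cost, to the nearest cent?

Cost per mg of calcium: cottage cheese $0.0059, spinach $0.0064, oats $0.0096, lentils $0.0190.
Take 3 servings of cottage cheese: +357.0 mg calcium for $2.10 (total $2.10, still need 322.0 mg).
Take 1 serving of spinach: +179.0 mg calcium for $1.15 (total $3.25, still need 143.0 mg).
Take 3 servings of oats: +141.0 mg calcium for $1.35 (total $4.60, still need 2.0 mg).
Take 0.04762 servings of lentils: +2.0 mg calcium for $0.04 (total $4.64, still need 0.0 mg).
Filling from the cheapest source first is optimal under one linear minimum: $4.64.

$4.64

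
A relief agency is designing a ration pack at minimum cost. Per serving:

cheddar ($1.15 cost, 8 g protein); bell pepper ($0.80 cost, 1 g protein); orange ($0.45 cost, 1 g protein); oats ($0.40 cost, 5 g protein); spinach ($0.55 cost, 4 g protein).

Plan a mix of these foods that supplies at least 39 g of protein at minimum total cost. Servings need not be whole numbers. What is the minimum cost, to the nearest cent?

Cost per g of protein: oats $0.0800, spinach $0.1375, cheddar $0.1437, orange $0.4500, bell pepper $0.8000.
With no serving limits, use only oats: 39 g / 5 g = 7.8 servings × $0.40 = $3.12.

$3.12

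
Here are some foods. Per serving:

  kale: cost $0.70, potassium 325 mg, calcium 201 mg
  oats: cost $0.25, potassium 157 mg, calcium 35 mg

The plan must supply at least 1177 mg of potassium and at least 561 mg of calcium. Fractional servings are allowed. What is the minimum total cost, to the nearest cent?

$2.30

The cheapest plan sits at a corner of the feasible region — with two constraints it uses at most two foods.
kale only: max(1177/325, 561/201) = 3.622 servings → $2.54.
oats only: max(1177/157, 561/35) = 16.03 servings → $4.01.
kale + oats with both tight: 2.323 servings and 2.688 servings → $2.30.
The minimum over all feasible corners is $2.30.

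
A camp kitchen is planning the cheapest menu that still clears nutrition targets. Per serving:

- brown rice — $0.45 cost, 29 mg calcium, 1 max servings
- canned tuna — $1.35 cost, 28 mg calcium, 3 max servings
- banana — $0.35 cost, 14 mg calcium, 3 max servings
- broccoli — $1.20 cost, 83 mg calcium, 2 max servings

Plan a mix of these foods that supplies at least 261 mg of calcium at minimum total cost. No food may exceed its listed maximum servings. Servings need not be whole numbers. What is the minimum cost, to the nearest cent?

$5.06

Cost per mg of calcium: broccoli $0.0145, brown rice $0.0155, banana $0.0250, canned tuna $0.0482.
Take 2 servings of broccoli: +166.0 mg calcium for $2.40 (total $2.40, still need 95.0 mg).
Take 1 serving of brown rice: +29.0 mg calcium for $0.45 (total $2.85, still need 66.0 mg).
Take 3 servings of banana: +42.0 mg calcium for $1.05 (total $3.90, still need 24.0 mg).
Take 0.8571 servings of canned tuna: +24.0 mg calcium for $1.16 (total $5.06, still need 0.0 mg).
Filling from the cheapest source first is optimal under one linear minimum: $5.06.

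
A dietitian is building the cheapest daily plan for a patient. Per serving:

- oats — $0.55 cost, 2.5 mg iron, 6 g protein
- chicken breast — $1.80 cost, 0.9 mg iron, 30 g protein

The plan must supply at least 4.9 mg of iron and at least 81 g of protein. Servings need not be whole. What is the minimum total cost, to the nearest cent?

$5.06

Two binding constraints pin down two serving amounts, so the optimal mix uses at most two foods. The candidates are each food alone (scaled to the tighter of iron/protein) and each pair with both constraints tight.
oats only: max(4.9/2.5, 81/6) = 13.5 servings → $7.42.
chicken breast only: max(4.9/0.9, 81/30) = 5.444 servings → $9.80.
oats + chicken breast with both tight: 1.065 servings and 2.487 servings → $5.06.
So the least-cost plan costs $5.06.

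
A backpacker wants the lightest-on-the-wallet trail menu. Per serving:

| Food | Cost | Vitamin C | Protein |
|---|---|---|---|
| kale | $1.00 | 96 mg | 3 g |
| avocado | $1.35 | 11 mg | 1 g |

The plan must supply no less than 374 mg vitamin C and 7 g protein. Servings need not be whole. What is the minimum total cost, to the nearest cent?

$3.90

Check every corner: each single food scaled to meet both minima, and each pair solved so both constraints bind.
kale only: max(374/96, 7/3) = 3.896 servings → $3.90.
avocado only: max(374/11, 7/1) = 34 servings → $45.90.
kale + avocado with both targets exact would need a negative amount; discard.
The minimum over all feasible corners is $3.90.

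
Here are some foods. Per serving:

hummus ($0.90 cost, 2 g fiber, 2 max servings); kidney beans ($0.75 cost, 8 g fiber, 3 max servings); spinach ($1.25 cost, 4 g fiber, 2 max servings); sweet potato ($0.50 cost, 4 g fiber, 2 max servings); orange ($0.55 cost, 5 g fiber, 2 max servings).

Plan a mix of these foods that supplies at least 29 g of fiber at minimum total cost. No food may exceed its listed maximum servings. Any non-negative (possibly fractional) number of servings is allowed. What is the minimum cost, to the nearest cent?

$2.80

Cost per g of fiber: kidney beans $0.0938, orange $0.1100, sweet potato $0.1250, spinach $0.3125, hummus $0.4500.
Take 3 servings of kidney beans: +24.0 g fiber for $2.25 (total $2.25, still need 5.0 g).
Take 1 serving of orange: +5.0 g fiber for $0.55 (total $2.80, still need 0.0 g).
Greedy by cheapest-per-g is optimal for a single linear constraint, so the minimum cost is $2.80.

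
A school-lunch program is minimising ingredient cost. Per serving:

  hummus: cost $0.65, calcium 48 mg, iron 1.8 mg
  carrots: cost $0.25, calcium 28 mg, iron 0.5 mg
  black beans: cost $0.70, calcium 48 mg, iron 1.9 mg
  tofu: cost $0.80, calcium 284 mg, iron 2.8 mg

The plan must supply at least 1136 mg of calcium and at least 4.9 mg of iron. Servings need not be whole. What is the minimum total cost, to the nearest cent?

The cheapest plan sits at a corner of the feasible region — with two constraints it uses at most two foods.
hummus only: max(1136/48, 4.9/1.8) = 23.67 servings → $15.38.
carrots only: max(1136/28, 4.9/0.5) = 40.57 servings → $10.14.
black beans only: max(1136/48, 4.9/1.9) = 23.67 servings → $16.57.
tofu only: max(1136/284, 4.9/2.8) = 4 servings → $3.20.
hummus + carrots with both targets exact would need a negative amount; discard.
hummus + black beans with both targets exact would need a negative amount; discard.
hummus + tofu with both targets exact would need a negative amount; discard.
carrots + black beans: intersection lies outside the first quadrant.
carrots + tofu: the both-tight solution has a negative serving — not a feasible corner.
black beans + tofu: intersection lies outside the first quadrant.
The minimum over all feasible corners is $3.20.

$3.20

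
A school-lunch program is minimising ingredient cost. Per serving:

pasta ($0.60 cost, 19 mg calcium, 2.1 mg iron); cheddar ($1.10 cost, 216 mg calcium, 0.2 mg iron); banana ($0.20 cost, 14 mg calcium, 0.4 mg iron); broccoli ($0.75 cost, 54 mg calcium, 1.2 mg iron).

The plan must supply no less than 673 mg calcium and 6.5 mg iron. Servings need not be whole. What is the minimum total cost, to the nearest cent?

With two linear requirements the optimum uses one or two foods; enumerate the corners.
pasta only: max(673/19, 6.5/2.1) = 35.42 servings → $21.25.
cheddar only: max(673/216, 6.5/0.2) = 32.5 servings → $35.75.
banana only: max(673/14, 6.5/0.4) = 48.07 servings → $9.61.
broccoli only: max(673/54, 6.5/1.2) = 12.46 servings → $9.35.
pasta + cheddar with both tight: 2.822 servings and 2.867 servings → $4.85.
pasta + banana: intersection lies outside the first quadrant.
pasta + broccoli: intersection lies outside the first quadrant.
cheddar + banana with both tight: 2.132 servings and 15.18 servings → $5.38.
cheddar + broccoli with both tight: 1.838 servings and 5.11 servings → $5.85.
banana + broccoli: the both-tight solution has a negative serving — not a feasible corner.
Cheapest feasible corner: $4.85.

$4.85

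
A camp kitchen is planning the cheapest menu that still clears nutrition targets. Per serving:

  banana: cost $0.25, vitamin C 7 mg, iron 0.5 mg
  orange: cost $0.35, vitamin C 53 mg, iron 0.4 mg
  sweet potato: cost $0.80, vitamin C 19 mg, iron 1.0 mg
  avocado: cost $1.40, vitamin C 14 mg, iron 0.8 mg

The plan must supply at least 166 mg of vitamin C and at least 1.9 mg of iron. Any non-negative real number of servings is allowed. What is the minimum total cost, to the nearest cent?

$1.39

Minimising a linear cost over {vitamin C ≥ 166, iron ≥ 1.9, servings ≥ 0} — the optimum is at a vertex, using one or two foods.
banana only: max(166/7, 1.9/0.5) = 23.71 servings → $5.93.
orange only: max(166/53, 1.9/0.4) = 4.75 servings → $1.66.
sweet potato only: max(166/19, 1.9/1.0) = 8.737 servings → $6.99.
avocado only: max(166/14, 1.9/0.8) = 11.86 servings → $16.60.
banana + orange with both tight: 1.447 servings and 2.941 servings → $1.39.
banana + sweet potato: intersection lies outside the first quadrant.
banana + avocado: intersection lies outside the first quadrant.
orange + sweet potato with both tight: 2.861 servings and 0.7555 servings → $1.61.
orange + avocado with both tight: 2.886 servings and 0.9321 servings → $2.31.
sweet potato + avocado: the both-tight solution has a negative serving — not a feasible corner.
So the least-cost plan costs $1.39.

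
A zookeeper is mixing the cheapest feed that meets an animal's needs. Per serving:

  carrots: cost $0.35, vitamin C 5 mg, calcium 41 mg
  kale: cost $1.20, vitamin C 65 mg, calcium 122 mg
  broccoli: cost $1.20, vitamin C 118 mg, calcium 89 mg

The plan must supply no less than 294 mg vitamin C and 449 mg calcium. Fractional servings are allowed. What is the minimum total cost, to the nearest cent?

Minimising a linear cost over {vitamin C ≥ 294, calcium ≥ 449, servings ≥ 0} — the optimum is at a vertex, using one or two foods.
carrots only: max(294/5, 449/41) = 58.8 servings → $20.58.
kale only: max(294/65, 449/122) = 4.523 servings → $5.43.
broccoli only: max(294/118, 449/89) = 5.045 servings → $6.05.
carrots + kale: intersection lies outside the first quadrant.
carrots + broccoli with both tight: 6.104 servings and 2.233 servings → $4.82.
kale + broccoli with both tight: 3.114 servings and 0.7761 servings → $4.67.
So the least-cost plan costs $4.67.

$4.67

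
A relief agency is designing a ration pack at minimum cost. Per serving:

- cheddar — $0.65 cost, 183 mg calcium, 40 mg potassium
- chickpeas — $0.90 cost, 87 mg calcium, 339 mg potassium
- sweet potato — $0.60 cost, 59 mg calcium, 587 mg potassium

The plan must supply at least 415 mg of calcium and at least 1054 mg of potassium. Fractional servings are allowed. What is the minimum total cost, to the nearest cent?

$2.13

cheddar only: max(415/183, 1054/40) = 26.35 servings → $17.13.
chickpeas only: max(415/87, 1054/339) = 4.77 servings → $4.29.
sweet potato only: max(415/59, 1054/587) = 7.034 servings → $4.22.
cheddar + chickpeas with both tight: 0.8366 servings and 3.01 servings → $3.25.
cheddar + sweet potato with both tight: 1.727 servings and 1.678 servings → $2.13.
chickpeas + sweet potato with both targets exact would need a negative amount; discard.
So the least-cost plan costs $2.13.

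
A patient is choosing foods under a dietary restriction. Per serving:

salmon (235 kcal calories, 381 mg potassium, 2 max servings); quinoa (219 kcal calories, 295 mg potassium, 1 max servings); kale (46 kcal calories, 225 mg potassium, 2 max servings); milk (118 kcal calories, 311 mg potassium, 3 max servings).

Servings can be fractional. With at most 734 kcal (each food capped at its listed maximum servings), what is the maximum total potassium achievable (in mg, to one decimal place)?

1849.9 mg

Potassium per kcal: kale 4.891, milk 2.636, salmon 1.621, quinoa 1.347.
Take 2 servings of kale: uses 92 kcal, +450.0 mg potassium (running total 450.0 mg).
Take 3 servings of milk: uses 354 kcal, +933.0 mg potassium (running total 1383.0 mg).
Take 1.226 servings of salmon: uses 288 kcal, +466.9 mg potassium (running total 1849.9 mg).
Greedy by best ratio exhausts the calories allowance optimally: 1849.9 mg.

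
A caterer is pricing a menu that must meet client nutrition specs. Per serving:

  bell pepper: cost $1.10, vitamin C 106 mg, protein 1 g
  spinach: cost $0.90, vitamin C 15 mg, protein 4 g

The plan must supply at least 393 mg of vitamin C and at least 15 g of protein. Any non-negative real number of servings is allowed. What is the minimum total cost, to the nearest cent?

$6.26

The cheapest plan sits at a corner of the feasible region — with two constraints it uses at most two foods.
bell pepper only: max(393/106, 15/1) = 15 servings → $16.50.
spinach only: max(393/15, 15/4) = 26.2 servings → $23.58.
bell pepper + spinach with both tight: 3.293 servings and 2.927 servings → $6.26.
Cheapest feasible corner: $6.26.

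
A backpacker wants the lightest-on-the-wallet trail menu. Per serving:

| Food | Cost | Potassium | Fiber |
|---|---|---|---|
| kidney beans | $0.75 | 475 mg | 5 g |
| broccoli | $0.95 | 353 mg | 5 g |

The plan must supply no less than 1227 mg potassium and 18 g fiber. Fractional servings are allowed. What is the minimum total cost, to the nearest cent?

An LP optimum is at a vertex; with two nutrient constraints at most two foods are used. Check each candidate.
kidney beans only: max(1227/475, 18/5) = 3.6 servings → $2.70.
broccoli only: max(1227/353, 18/5) = 3.6 servings → $3.42.
kidney beans + broccoli: intersection lies outside the first quadrant.
So the least-cost plan costs $2.70.

$2.70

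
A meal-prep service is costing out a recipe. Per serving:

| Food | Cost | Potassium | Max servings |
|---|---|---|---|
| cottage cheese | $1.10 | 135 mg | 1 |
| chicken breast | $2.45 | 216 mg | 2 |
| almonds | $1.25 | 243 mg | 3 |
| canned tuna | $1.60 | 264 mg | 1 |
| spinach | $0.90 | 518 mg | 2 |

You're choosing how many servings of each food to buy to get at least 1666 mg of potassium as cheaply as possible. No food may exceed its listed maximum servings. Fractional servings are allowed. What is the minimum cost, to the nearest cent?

Cost per mg of potassium: spinach $0.0017, almonds $0.0051, canned tuna $0.0061, cottage cheese $0.0081, chicken breast $0.0113.
Take 2 servings of spinach: +1036.0 mg potassium for $1.80 (total $1.80, still need 630.0 mg).
Take 2.593 servings of almonds: +630.0 mg potassium for $3.24 (total $5.04, still need 0.0 mg).
Greedy by cheapest-per-mg is optimal for a single linear constraint, so the minimum cost is $5.04.

$5.04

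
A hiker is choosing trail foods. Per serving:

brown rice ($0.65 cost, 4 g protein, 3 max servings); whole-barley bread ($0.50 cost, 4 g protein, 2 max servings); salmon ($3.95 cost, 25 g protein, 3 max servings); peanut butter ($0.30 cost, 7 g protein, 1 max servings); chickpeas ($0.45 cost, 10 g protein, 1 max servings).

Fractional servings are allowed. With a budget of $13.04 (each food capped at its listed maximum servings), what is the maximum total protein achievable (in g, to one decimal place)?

96.5 g

Protein per dollar: peanut butter 23.33, chickpeas 22.22, whole-barley bread 8, salmon 6.329, brown rice 6.154.
Take 1 serving of peanut butter: spends $0.30, +7.0 g protein (running total 7.0 g).
Take 1 serving of chickpeas: spends $0.45, +10.0 g protein (running total 17.0 g).
Take 2 servings of whole-barley bread: spends $1.00, +8.0 g protein (running total 25.0 g).
Take 2.858 servings of salmon: spends $11.29, +71.5 g protein (running total 96.5 g).
Greedy by best ratio exhausts the cost allowance optimally: 96.5 g.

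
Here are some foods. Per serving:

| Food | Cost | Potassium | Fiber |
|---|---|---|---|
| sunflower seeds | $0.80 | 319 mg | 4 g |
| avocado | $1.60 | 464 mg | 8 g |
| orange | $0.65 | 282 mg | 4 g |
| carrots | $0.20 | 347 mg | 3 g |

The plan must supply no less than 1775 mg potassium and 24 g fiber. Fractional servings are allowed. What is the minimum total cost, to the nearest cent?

$1.60

Compare the cost at each extreme point of the feasible region.
sunflower seeds only: max(1775/319, 24/4) = 6 servings → $4.80.
avocado only: max(1775/464, 24/8) = 3.825 servings → $6.12.
orange only: max(1775/282, 24/4) = 6.294 servings → $4.09.
carrots only: max(1775/347, 24/3) = 8 servings → $1.60.
sunflower seeds + avocado with both tight: 4.402 servings and 0.7989 servings → $4.80.
sunflower seeds + orange with both tight: 2.243 servings and 3.757 servings → $4.24.
sunflower seeds + carrots with both targets exact would need a negative amount; discard.
avocado + orange: the both-tight solution has a negative serving — not a feasible corner.
avocado + carrots with both tight: 2.17 servings and 2.214 servings → $3.91.
orange + carrots with both tight: 5.541 servings and 0.6125 servings → $3.72.
The minimum over all feasible corners is $1.60.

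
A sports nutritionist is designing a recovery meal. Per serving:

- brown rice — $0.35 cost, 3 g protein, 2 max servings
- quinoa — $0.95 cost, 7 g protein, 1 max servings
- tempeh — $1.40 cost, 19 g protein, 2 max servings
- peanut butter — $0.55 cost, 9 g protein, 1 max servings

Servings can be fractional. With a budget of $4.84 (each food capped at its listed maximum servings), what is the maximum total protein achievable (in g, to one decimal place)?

58.8 g

Protein per dollar: peanut butter 16.36, tempeh 13.57, brown rice 8.571, quinoa 7.368.
Take 1 serving of peanut butter: spends $0.55, +9.0 g protein (running total 9.0 g).
Take 2 servings of tempeh: spends $2.80, +38.0 g protein (running total 47.0 g).
Take 2 servings of brown rice: spends $0.70, +6.0 g protein (running total 53.0 g).
Take 0.8316 servings of quinoa: spends $0.79, +5.8 g protein (running total 58.8 g).
Greedy by best ratio exhausts the cost allowance optimally: 58.8 g.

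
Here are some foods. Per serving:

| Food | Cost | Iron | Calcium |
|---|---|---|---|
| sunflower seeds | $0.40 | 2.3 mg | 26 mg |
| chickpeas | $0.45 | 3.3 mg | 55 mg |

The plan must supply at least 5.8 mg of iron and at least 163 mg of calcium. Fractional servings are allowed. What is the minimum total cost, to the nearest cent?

$1.33

An LP optimum is at a vertex; with two nutrient constraints at most two foods are used. Check each candidate.
sunflower seeds only: max(5.8/2.3, 163/26) = 6.269 servings → $2.51.
chickpeas only: max(5.8/3.3, 163/55) = 2.964 servings → $1.33.
sunflower seeds + chickpeas: intersection lies outside the first quadrant.
Cheapest feasible corner: $1.33.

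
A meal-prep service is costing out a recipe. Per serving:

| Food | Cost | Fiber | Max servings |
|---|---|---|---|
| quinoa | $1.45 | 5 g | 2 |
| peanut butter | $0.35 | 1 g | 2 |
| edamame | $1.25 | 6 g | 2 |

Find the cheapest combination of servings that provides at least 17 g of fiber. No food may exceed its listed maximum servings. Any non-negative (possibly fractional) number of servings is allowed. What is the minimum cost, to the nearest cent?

Cost per g of fiber: edamame $0.2083, quinoa $0.2900, peanut butter $0.3500.
Take 2 servings of edamame: +12.0 g fiber for $2.50 (total $2.50, still need 5.0 g).
Take 1 serving of quinoa: +5.0 g fiber for $1.45 (total $3.95, still need 0.0 g).
Filling from the cheapest source first is optimal under one linear minimum: $3.95.

$3.95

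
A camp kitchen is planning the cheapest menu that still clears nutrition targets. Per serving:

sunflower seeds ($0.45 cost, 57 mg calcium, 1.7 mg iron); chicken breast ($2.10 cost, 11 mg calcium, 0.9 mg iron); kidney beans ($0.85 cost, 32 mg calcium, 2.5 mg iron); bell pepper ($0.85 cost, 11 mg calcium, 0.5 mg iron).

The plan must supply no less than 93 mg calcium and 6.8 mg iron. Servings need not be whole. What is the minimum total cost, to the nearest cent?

$1.80

The cheapest plan sits at a corner of the feasible region — with two constraints it uses at most two foods.
sunflower seeds only: max(93/57, 6.8/1.7) = 4 servings → $1.80.
chicken breast only: max(93/11, 6.8/0.9) = 8.455 servings → $17.75.
kidney beans only: max(93/32, 6.8/2.5) = 2.906 servings → $2.47.
bell pepper only: max(93/11, 6.8/0.5) = 13.6 servings → $11.56.
sunflower seeds + chicken breast with both tight: 0.273 servings and 7.04 servings → $14.91.
sunflower seeds + kidney beans with both tight: 0.1691 servings and 2.605 servings → $2.29.
sunflower seeds + bell pepper: intersection lies outside the first quadrant.
chicken breast + kidney beans: the both-tight solution has a negative serving — not a feasible corner.
chicken breast + bell pepper with both tight: 6.432 servings and 2.023 servings → $15.23.
kidney beans + bell pepper with both tight: 2.461 servings and 1.296 servings → $3.19.
The minimum over all feasible corners is $1.80.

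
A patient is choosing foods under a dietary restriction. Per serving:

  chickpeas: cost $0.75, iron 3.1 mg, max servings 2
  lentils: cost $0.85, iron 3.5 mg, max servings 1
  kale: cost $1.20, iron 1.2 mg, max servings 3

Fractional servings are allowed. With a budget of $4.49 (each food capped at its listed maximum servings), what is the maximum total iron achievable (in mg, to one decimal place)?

Iron per dollar: chickpeas 4.133, lentils 4.118, kale 1.
Take 2 servings of chickpeas: spends $1.50, +6.2 mg iron (running total 6.2 mg).
Take 1 serving of lentils: spends $0.85, +3.5 mg iron (running total 9.7 mg).
Take 1.783 servings of kale: spends $2.14, +2.1 mg iron (running total 11.8 mg).
Greedy by best ratio exhausts the cost allowance optimally: 11.8 mg.

11.8 mg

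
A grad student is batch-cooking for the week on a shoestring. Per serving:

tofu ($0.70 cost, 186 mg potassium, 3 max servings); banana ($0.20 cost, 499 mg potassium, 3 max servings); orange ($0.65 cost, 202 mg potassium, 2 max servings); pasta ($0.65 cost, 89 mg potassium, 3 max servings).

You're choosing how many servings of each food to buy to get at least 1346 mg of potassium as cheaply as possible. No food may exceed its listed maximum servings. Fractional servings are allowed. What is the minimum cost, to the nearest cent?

$0.54

Cost per mg of potassium: banana $0.0004, orange $0.0032, tofu $0.0038, pasta $0.0073.
Take 2.697 servings of banana: +1346.0 mg potassium for $0.54 (total $0.54, still need 0.0 mg).
Filling from the cheapest source first is optimal under one linear minimum: $0.54.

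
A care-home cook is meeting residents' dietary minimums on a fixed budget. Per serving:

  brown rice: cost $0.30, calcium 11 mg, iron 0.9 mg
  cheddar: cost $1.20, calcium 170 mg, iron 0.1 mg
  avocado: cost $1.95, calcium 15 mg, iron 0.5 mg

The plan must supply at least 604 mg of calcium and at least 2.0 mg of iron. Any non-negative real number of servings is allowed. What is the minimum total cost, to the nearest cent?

$4.67

Check every corner: each single food scaled to meet both minima, and each pair solved so both constraints bind.
brown rice only: max(604/11, 2.0/0.9) = 54.91 servings → $16.47.
cheddar only: max(604/170, 2.0/0.1) = 20 servings → $24.00.
avocado only: max(604/15, 2.0/0.5) = 40.27 servings → $78.52.
brown rice + cheddar with both tight: 1.841 servings and 3.434 servings → $4.67.
brown rice + avocado: the both-tight solution has a negative serving — not a feasible corner.
cheddar + avocado with both tight: 3.257 servings and 3.349 servings → $10.44.
So the least-cost plan costs $4.67.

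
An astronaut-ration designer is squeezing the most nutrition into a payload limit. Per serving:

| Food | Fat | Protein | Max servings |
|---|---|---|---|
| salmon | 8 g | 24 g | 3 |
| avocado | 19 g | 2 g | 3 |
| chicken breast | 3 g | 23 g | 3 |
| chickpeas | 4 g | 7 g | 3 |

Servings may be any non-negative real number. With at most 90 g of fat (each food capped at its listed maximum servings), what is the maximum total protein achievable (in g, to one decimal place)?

Protein per g fat: chicken breast 7.667, salmon 3, chickpeas 1.75, avocado 0.1053.
Take 3 servings of chicken breast: uses 9 g fat, +69.0 g protein (running total 69.0 g).
Take 3 servings of salmon: uses 24 g fat, +72.0 g protein (running total 141.0 g).
Take 3 servings of chickpeas: uses 12 g fat, +21.0 g protein (running total 162.0 g).
Take 2.368 servings of avocado: uses 45 g fat, +4.7 g protein (running total 166.7 g).
Filling greedily by protein-per-g fat is optimal for one linear limit, giving 166.7 g.

166.7 g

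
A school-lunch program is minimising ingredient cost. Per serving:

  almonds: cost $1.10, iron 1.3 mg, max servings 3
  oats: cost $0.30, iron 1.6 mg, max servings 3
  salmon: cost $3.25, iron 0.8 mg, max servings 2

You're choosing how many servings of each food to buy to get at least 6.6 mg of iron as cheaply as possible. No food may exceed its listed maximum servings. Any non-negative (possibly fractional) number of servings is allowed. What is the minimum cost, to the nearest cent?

$2.42

Cost per mg of iron: oats $0.1875, almonds $0.8462, salmon $4.0625.
Take 3 servings of oats: +4.8 mg iron for $0.90 (total $0.90, still need 1.8 mg).
Take 1.385 servings of almonds: +1.8 mg iron for $1.52 (total $2.42, still need 0.0 mg).
Filling from the cheapest source first is optimal under one linear minimum: $2.42.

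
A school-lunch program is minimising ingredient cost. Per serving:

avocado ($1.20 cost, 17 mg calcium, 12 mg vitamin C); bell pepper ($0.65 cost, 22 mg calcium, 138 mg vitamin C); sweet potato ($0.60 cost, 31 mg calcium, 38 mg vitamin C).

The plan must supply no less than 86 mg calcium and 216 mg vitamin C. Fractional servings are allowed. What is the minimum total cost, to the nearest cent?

$1.89

For a min-cost LP with two ≥-constraints, a basic feasible solution has at most two positive variables.
avocado only: max(86/17, 216/12) = 18 servings → $21.60.
bell pepper only: max(86/22, 216/138) = 3.909 servings → $2.54.
sweet potato only: max(86/31, 216/38) = 5.684 servings → $3.41.
avocado + bell pepper with both tight: 3.418 servings and 1.268 servings → $4.93.
avocado + sweet potato: the both-tight solution has a negative serving — not a feasible corner.
bell pepper + sweet potato with both tight: 0.9959 servings and 2.067 servings → $1.89.
Cheapest feasible corner: $1.89.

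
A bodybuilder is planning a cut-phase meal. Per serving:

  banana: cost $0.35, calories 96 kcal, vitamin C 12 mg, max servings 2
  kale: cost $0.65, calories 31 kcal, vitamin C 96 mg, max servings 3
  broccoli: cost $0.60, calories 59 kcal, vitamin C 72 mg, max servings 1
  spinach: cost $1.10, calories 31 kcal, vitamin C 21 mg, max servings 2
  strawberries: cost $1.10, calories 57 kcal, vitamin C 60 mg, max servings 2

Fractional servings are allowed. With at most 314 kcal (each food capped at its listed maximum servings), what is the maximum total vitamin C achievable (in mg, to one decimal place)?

Vitamin C per kcal: kale 3.097, broccoli 1.22, strawberries 1.053, spinach 0.6774, banana 0.125.
Take 3 servings of kale: uses 93 kcal, +288.0 mg vitamin C (running total 288.0 mg).
Take 1 serving of broccoli: uses 59 kcal, +72.0 mg vitamin C (running total 360.0 mg).
Take 2 servings of strawberries: uses 114 kcal, +120.0 mg vitamin C (running total 480.0 mg).
Take 1.548 servings of spinach: uses 48 kcal, +32.5 mg vitamin C (running total 512.5 mg).
Greedy by best ratio exhausts the calories allowance optimally: 512.5 mg.

512.5 mg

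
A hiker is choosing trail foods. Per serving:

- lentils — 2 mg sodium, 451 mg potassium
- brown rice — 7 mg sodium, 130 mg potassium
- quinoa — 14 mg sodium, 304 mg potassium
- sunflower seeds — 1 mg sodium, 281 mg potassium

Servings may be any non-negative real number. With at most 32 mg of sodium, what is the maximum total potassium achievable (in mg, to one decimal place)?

Potassium per mg sodium: sunflower seeds 281, lentils 225.5, quinoa 21.71, brown rice 18.57.
With no serving limits, spend the whole sodium allowance on sunflower seeds: 32 mg / 1 mg × 281 mg = 8992.0 mg.

8992.0 mg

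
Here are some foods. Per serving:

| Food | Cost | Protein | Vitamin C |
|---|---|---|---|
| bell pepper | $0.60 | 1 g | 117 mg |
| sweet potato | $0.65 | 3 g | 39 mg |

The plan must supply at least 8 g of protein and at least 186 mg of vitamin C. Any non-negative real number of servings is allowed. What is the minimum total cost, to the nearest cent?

Compare the cost at each extreme point of the feasible region.
bell pepper only: max(8/1, 186/117) = 8 servings → $4.80.
sweet potato only: max(8/3, 186/39) = 4.769 servings → $3.10.
bell pepper + sweet potato with both tight: 0.7885 servings and 2.404 servings → $2.04.
Cheapest feasible corner: $2.04.

$2.04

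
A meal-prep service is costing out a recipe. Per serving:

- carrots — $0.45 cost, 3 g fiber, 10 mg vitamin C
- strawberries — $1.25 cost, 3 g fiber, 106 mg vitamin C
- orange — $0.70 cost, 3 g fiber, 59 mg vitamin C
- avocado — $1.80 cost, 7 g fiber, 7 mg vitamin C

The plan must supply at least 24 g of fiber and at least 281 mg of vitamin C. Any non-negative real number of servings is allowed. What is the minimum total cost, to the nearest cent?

$4.63

This is a tiny linear program; its minimum lies at a vertex of the feasible set. List the vertices and price them.
carrots only: max(24/3, 281/10) = 28.1 servings → $12.64.
strawberries only: max(24/3, 281/106) = 8 servings → $10.00.
orange only: max(24/3, 281/59) = 8 servings → $5.60.
avocado only: max(24/7, 281/7) = 40.14 servings → $72.26.
carrots + strawberries with both tight: 5.906 servings and 2.094 servings → $5.28.
carrots + orange with both tight: 3.898 servings and 4.102 servings → $4.63.
carrots + avocado: the both-tight solution has a negative serving — not a feasible corner.
strawberries + orange with both targets exact would need a negative amount; discard.
strawberries + avocado with both tight: 2.495 servings and 2.359 servings → $7.37.
orange + avocado with both tight: 4.589 servings and 1.462 servings → $5.84.
So the least-cost plan costs $4.63.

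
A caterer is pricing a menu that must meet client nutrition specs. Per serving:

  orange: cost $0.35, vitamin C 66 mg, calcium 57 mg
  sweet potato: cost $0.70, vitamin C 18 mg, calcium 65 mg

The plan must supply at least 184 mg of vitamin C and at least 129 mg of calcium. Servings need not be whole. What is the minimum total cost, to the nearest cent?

Minimising a linear cost over {vitamin C ≥ 184, calcium ≥ 129, servings ≥ 0} — the optimum is at a vertex, using one or two foods.
orange only: max(184/66, 129/57) = 2.788 servings → $0.98.
sweet potato only: max(184/18, 129/65) = 10.22 servings → $7.16.
orange + sweet potato: the both-tight solution has a negative serving — not a feasible corner.
Cheapest feasible corner: $0.98.

$0.98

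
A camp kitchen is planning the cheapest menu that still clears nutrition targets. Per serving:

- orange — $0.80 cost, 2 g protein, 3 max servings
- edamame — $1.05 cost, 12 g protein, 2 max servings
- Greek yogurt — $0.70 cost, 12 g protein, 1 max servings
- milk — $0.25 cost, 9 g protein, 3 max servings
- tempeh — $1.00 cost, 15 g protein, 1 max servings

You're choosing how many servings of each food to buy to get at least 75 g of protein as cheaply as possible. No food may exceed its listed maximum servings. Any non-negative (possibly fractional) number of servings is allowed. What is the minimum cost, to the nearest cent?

$4.29

Cost per g of protein: milk $0.0278, Greek yogurt $0.0583, tempeh $0.0667, edamame $0.0875, orange $0.4000.
Take 3 servings of milk: +27.0 g protein for $0.75 (total $0.75, still need 48.0 g).
Take 1 serving of Greek yogurt: +12.0 g protein for $0.70 (total $1.45, still need 36.0 g).
Take 1 serving of tempeh: +15.0 g protein for $1.00 (total $2.45, still need 21.0 g).
Take 1.75 servings of edamame: +21.0 g protein for $1.84 (total $4.29, still need 0.0 g).
Filling from the cheapest source first is optimal under one linear minimum: $4.29.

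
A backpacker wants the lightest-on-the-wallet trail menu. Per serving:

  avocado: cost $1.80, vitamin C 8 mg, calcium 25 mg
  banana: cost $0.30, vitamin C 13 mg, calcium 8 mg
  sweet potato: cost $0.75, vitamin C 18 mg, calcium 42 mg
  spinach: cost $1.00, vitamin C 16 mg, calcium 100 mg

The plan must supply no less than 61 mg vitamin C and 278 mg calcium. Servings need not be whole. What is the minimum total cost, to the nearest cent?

avocado only: max(61/8, 278/25) = 11.12 servings → $20.02.
banana only: max(61/13, 278/8) = 34.75 servings → $10.43.
sweet potato only: max(61/18, 278/42) = 6.619 servings → $4.96.
spinach only: max(61/16, 278/100) = 3.812 servings → $3.81.
avocado + banana with both targets exact would need a negative amount; discard.
avocado + sweet potato: the both-tight solution has a negative serving — not a feasible corner.
avocado + spinach with both tight: 4.13 servings and 1.748 servings → $9.18.
banana + sweet potato: intersection lies outside the first quadrant.
banana + spinach with both tight: 1.41 servings and 2.667 servings → $3.09.
sweet potato + spinach with both tight: 1.465 servings and 2.165 servings → $3.26.
Cheapest feasible corner: $3.09.

$3.09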